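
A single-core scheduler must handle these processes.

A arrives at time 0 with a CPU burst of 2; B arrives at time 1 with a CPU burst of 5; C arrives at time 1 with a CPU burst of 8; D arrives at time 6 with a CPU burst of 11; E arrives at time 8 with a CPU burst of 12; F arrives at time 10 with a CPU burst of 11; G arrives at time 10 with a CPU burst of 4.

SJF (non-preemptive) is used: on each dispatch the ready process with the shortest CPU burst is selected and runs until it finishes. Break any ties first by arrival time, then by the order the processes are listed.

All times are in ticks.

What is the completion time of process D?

30

Gantt: | A 0-2 | B 2-7 | C 7-15 | G 15-19 | D 19-30 | F 30-41 | E 41-53 |
Completion: A=2  B=7  C=15  D=30  E=53  F=41  G=19
Turnaround (C−A): A=2  B=6  C=14  D=24  E=45  F=31  G=9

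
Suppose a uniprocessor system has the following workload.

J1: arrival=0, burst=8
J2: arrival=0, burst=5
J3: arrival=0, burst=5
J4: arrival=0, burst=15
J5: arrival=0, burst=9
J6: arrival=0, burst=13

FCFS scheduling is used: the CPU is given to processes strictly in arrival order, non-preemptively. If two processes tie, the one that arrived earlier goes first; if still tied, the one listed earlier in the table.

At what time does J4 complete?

33

Schedule: | J1 0-8 | J2 8-13 | J3 13-18 | J4 18-33 | J5 33-42 | J6 42-55 |
Completion: J1=8  J2=13  J3=18  J4=33  J5=42  J6=55
Turnaround (C−A): J1=8  J2=13  J3=18  J4=33  J5=42  J6=55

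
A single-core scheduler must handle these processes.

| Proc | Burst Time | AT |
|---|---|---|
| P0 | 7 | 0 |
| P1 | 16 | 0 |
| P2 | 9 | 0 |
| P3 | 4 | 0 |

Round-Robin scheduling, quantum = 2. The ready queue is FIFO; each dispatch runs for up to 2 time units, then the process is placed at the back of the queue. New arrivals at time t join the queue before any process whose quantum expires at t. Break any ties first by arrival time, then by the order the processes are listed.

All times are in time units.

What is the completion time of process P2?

30

Timeline: | P0 0-2 | P1 2-4 | P2 4-6 | P3 6-8 | P0 8-10 | P1 10-12 | P2 12-14 | P3 14-16 | P0 16-18 | P1 18-20 | P2 20-22 | P0 22-23 | P1 23-25 | P2 25-27 | P1 27-29 | P2 29-30 | P1 30-36 |
Completion: P0=23  P1=36  P2=30  P3=16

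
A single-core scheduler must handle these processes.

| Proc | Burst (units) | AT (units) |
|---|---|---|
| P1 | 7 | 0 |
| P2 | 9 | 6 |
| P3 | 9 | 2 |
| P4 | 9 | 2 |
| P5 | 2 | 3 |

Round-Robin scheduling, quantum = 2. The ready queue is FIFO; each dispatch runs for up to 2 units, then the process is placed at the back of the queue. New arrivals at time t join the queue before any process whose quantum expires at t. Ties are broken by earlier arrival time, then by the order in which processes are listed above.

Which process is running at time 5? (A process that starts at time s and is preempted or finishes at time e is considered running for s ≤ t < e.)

Schedule: | P1 0-2 | P3 2-4 | P4 4-6 | P1 6-8 | P5 8-10 | P3 10-12 | P2 12-14 | P4 14-16 | P1 16-18 | P3 18-20 | P2 20-22 | P4 22-24 | P1 24-25 | P3 25-27 | P2 27-29 | P4 29-31 | P3 31-32 | P2 32-34 | P4 34-35 | P2 35-36 |
Completion: P1=25  P2=36  P3=32  P4=35  P5=10
Turnaround (C−A): P1=25  P2=30  P3=30  P4=33  P5=7

P4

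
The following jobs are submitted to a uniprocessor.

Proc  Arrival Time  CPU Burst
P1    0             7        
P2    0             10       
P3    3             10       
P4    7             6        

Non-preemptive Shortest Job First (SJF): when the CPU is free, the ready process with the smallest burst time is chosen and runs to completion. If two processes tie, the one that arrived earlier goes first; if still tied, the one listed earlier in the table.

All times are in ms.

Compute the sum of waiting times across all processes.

Gantt: | P1 0-7 | P4 7-13 | P2 13-23 | P3 23-33 |
Completion: P1=7  P2=23  P3=33  P4=13
Waiting = turnaround − burst: P1=0, P2=13, P3=20, P4=0
Total waiting = 0 + 13 + 20 + 0 = 33

33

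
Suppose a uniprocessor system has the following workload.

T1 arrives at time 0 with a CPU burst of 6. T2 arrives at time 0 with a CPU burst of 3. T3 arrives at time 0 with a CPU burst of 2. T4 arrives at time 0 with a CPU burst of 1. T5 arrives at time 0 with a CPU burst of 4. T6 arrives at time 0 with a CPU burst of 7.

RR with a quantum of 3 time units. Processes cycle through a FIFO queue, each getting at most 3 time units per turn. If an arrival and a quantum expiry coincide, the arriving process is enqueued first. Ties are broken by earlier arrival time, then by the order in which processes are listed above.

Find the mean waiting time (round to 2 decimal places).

Gantt: | T1 0-3 | T2 3-6 | T3 6-8 | T4 8-9 | T5 9-12 | T6 12-15 | T1 15-18 | T5 18-19 | T6 19-23 |
Completion: T1=18  T2=6  T3=8  T4=9  T5=19  T6=23
Turnaround (C−A): T1=18  T2=6  T3=8  T4=9  T5=19  T6=23
Waiting times: T1=12, T2=3, T3=6, T4=8, T5=15, T6=16
Average waiting = (12+3+6+8+15+16) / 6 = 60/6 = 10.00

10.00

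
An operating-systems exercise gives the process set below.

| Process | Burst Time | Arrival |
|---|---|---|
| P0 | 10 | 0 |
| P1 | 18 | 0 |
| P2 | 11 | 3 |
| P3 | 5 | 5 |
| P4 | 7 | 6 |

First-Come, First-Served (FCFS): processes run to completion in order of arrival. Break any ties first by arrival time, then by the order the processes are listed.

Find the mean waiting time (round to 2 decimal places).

21.40

Schedule: | P0 0-10 | P1 10-28 | P2 28-39 | P3 39-44 | P4 44-51 |
Completion: P0=10  P1=28  P2=39  P3=44  P4=51
Turnaround (C−A): P0=10  P1=28  P2=36  P3=39  P4=45
Waiting times: P0=0, P1=10, P2=25, P3=34, P4=38
Average waiting = (0+10+25+34+38) / 5 = 107/5 = 21.40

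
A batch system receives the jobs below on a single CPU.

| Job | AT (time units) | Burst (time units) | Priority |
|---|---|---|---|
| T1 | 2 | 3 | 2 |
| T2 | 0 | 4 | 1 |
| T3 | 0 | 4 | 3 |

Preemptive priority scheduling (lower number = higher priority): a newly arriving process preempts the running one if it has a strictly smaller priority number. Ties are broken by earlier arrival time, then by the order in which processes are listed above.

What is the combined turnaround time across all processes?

Gantt: | T2 0-4 | T1 4-7 | T3 7-11 |
Completion: T1=7  T2=4  T3=11
Turnaround = completion − arrival: T1=5, T2=4, T3=11
Total turnaround = 5 + 4 + 11 = 20

20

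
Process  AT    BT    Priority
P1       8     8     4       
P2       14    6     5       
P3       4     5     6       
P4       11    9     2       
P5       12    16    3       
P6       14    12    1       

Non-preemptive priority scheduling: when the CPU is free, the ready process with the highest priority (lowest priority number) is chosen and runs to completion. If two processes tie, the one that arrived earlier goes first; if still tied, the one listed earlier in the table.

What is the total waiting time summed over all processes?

Timeline: | idle 0-4 | P3 4-9 | P1 9-17 | P6 17-29 | P4 29-38 | P5 38-54 | P2 54-60 |
Completion: P1=17  P2=60  P3=9  P4=38  P5=54  P6=29
Waiting = turnaround − burst: P1=1, P2=40, P3=0, P4=18, P5=26, P6=3
Total waiting = 1 + 40 + 0 + 18 + 26 + 3 = 88

88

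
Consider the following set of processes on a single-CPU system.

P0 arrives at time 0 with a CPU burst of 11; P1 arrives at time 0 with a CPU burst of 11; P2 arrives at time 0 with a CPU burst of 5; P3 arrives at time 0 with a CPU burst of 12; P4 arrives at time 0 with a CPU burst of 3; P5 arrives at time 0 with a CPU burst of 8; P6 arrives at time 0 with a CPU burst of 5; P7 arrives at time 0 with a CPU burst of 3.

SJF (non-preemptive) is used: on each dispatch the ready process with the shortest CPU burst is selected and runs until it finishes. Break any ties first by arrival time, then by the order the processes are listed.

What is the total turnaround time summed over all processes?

Timeline: | P4 0-3 | P7 3-6 | P2 6-11 | P6 11-16 | P5 16-24 | P0 24-35 | P1 35-46 | P3 46-58 |
Completion: P0=35  P1=46  P2=11  P3=58  P4=3  P5=24  P6=16  P7=6
Turnaround (C−A): P0=35  P1=46  P2=11  P3=58  P4=3  P5=24  P6=16  P7=6
Turnaround = completion − arrival: P0=35, P1=46, P2=11, P3=58, P4=3, P5=24, P6=16, P7=6
Total turnaround = 35 + 46 + 11 + 58 + 3 + 24 + 16 + 6 = 199

199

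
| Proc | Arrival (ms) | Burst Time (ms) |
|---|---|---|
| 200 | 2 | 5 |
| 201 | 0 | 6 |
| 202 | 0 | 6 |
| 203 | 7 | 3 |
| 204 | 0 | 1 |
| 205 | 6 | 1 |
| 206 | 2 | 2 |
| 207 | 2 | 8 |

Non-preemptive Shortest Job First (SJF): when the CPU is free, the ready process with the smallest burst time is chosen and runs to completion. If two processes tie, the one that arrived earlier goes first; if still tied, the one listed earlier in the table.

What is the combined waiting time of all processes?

62

Gantt: | 204 0-1 | 201 1-7 | 205 7-8 | 206 8-10 | 203 10-13 | 200 13-18 | 202 18-24 | 207 24-32 |
Completion: 200=18  201=7  202=24  203=13  204=1  205=8  206=10  207=32
Turnaround (C−A): 200=16  201=7  202=24  203=6  204=1  205=2  206=8  207=30
Waiting = turnaround − burst: 200=11, 201=1, 202=18, 203=3, 204=0, 205=1, 206=6, 207=22
Total waiting = 11 + 1 + 18 + 3 + 0 + 1 + 6 + 22 = 62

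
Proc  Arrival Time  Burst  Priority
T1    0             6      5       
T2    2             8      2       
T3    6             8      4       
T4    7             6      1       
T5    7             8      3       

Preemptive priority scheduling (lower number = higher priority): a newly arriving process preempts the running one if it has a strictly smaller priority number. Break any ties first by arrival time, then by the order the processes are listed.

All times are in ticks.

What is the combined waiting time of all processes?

63

Gantt: | T1 0-2 | T2 2-7 | T4 7-13 | T2 13-16 | T5 16-24 | T3 24-32 | T1 32-36 |
Completion: T1=36  T2=16  T3=32  T4=13  T5=24
Waiting = turnaround − burst: T1=30, T2=6, T3=18, T4=0, T5=9
Total waiting = 30 + 6 + 18 + 0 + 9 = 63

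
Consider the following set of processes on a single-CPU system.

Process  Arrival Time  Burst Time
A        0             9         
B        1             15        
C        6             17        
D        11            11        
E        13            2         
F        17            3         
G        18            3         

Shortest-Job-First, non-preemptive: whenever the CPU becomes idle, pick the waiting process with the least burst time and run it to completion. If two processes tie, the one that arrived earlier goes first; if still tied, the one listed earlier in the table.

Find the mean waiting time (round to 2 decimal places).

Gantt: | A 0-9 | B 9-24 | E 24-26 | F 26-29 | G 29-32 | D 32-43 | C 43-60 |
Completion: A=9  B=24  C=60  D=43  E=26  F=29  G=32
Turnaround (C−A): A=9  B=23  C=54  D=32  E=13  F=12  G=14
Waiting times: A=0, B=8, C=37, D=21, E=11, F=9, G=11
Average waiting = (0+8+37+21+11+9+11) / 7 = 97/7 = 13.86

13.86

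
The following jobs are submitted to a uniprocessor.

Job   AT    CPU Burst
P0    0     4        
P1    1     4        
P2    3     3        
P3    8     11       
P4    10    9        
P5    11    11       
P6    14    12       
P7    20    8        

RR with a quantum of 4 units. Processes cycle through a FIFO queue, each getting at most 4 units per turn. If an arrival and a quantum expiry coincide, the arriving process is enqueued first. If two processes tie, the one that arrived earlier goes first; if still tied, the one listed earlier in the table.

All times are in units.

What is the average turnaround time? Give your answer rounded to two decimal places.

Timeline: | P0 0-4 | P1 4-8 | P2 8-11 | P3 11-15 | P4 15-19 | P5 19-23 | P6 23-27 | P3 27-31 | P4 31-35 | P7 35-39 | P5 39-43 | P6 43-47 | P3 47-50 | P4 50-51 | P7 51-55 | P5 55-58 | P6 58-62 |
Completion: P0=4  P1=8  P2=11  P3=50  P4=51  P5=58  P6=62  P7=55
Turnaround times: P0=4, P1=7, P2=8, P3=42, P4=41, P5=47, P6=48, P7=35
Average turnaround = (4+7+8+42+41+47+48+35) / 8 = 232/8 = 29.00

29.00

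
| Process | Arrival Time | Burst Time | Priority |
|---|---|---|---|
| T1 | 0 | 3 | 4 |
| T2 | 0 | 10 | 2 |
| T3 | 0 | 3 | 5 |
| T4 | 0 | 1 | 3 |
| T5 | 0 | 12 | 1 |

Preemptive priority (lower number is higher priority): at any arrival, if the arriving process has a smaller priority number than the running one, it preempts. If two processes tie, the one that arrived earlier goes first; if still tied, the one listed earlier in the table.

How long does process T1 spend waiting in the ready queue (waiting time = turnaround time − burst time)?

23

Schedule: | T5 0-12 | T2 12-22 | T4 22-23 | T1 23-26 | T3 26-29 |
Completion: T1=26  T2=22  T3=29  T4=23  T5=12
Turnaround (C−A): T1=26  T2=22  T3=29  T4=23  T5=12
Waiting(T1) = turnaround − burst = 26 − 3 = 23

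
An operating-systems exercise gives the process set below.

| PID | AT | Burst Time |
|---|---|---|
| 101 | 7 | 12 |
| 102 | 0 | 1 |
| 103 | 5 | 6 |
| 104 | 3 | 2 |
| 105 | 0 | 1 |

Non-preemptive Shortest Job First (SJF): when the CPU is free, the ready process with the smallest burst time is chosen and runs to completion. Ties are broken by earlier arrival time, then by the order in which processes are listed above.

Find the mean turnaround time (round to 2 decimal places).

5.40

Schedule: | 102 0-1 | 105 1-2 | idle 2-3 | 104 3-5 | 103 5-11 | 101 11-23 |
Completion: 101=23  102=1  103=11  104=5  105=2
Turnaround (C−A): 101=16  102=1  103=6  104=2  105=2
Turnaround times: 101=16, 102=1, 103=6, 104=2, 105=2
Average turnaround = (16+1+6+2+2) / 5 = 27/5 = 5.40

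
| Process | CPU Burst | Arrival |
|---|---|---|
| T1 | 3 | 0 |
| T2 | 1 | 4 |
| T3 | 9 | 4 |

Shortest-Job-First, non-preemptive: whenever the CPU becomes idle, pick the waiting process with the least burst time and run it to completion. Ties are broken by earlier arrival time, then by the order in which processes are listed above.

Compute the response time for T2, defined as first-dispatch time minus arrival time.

Gantt: | T1 0-3 | idle 3-4 | T2 4-5 | T3 5-14 |
Completion: T1=3  T2=5  T3=14
Response(T2) = first start − arrival = 4 − 4 = 0

0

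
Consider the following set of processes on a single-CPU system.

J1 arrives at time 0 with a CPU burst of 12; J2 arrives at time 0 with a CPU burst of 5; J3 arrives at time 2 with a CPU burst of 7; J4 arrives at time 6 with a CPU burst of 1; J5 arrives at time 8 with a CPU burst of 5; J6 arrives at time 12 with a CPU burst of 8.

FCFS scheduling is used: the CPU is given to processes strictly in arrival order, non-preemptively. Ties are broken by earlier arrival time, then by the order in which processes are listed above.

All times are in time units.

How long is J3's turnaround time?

Gantt: | J1 0-12 | J2 12-17 | J3 17-24 | J4 24-25 | J5 25-30 | J6 30-38 |
Completion: J1=12  J2=17  J3=24  J4=25  J5=30  J6=38
Turnaround (C−A): J1=12  J2=17  J3=22  J4=19  J5=22  J6=26
Turnaround(J3) = completion − arrival = 24 − 2 = 22

22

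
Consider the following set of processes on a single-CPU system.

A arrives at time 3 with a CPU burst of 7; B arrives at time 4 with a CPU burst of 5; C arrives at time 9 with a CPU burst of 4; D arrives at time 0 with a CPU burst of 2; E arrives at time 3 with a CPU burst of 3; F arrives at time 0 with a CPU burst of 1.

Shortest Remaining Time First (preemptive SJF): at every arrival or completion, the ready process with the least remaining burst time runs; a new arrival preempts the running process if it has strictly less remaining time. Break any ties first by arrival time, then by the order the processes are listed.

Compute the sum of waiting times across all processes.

17

Schedule: | F 0-1 | D 1-3 | E 3-6 | B 6-11 | C 11-15 | A 15-22 |
Completion: A=22  B=11  C=15  D=3  E=6  F=1
Turnaround (C−A): A=19  B=7  C=6  D=3  E=3  F=1
Waiting = turnaround − burst: A=12, B=2, C=2, D=1, E=0, F=0
Total waiting = 12 + 2 + 2 + 1 + 0 + 0 = 17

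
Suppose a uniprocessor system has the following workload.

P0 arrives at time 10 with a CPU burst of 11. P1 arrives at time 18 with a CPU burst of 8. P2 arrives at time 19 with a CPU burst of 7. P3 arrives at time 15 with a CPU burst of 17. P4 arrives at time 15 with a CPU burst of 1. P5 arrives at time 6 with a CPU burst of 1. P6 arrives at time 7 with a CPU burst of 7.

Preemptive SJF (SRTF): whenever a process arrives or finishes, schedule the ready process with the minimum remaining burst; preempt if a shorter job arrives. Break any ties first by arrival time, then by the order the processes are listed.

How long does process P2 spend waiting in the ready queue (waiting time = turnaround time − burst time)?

Timeline: | idle 0-6 | P5 6-7 | P6 7-14 | P0 14-15 | P4 15-16 | P0 16-26 | P2 26-33 | P1 33-41 | P3 41-58 |
Completion: P0=26  P1=41  P2=33  P3=58  P4=16  P5=7  P6=14
Turnaround (C−A): P0=16  P1=23  P2=14  P3=43  P4=1  P5=1  P6=7
Waiting(P2) = turnaround − burst = 14 − 7 = 7

7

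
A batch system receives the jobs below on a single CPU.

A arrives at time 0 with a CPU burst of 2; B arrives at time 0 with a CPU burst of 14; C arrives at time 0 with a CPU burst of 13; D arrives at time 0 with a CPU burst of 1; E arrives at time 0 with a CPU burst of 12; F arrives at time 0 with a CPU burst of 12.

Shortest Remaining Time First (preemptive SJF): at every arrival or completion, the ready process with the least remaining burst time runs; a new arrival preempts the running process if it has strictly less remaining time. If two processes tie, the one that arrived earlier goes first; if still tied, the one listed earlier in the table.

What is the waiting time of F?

15

Timeline: | D 0-1 | A 1-3 | E 3-15 | F 15-27 | C 27-40 | B 40-54 |
Completion: A=3  B=54  C=40  D=1  E=15  F=27
Waiting(F) = turnaround − burst = 27 − 12 = 15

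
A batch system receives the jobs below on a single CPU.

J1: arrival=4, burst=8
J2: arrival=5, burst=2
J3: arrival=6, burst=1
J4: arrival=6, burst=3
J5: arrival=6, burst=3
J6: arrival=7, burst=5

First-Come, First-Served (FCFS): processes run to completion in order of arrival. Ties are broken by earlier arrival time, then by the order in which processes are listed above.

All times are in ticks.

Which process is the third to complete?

J3

Schedule: | idle 0-4 | J1 4-12 | J2 12-14 | J3 14-15 | J4 15-18 | J5 18-21 | J6 21-26 |
Completion: J1=12  J2=14  J3=15  J4=18  J5=21  J6=26
Turnaround (C−A): J1=8  J2=9  J3=9  J4=12  J5=15  J6=19
Finish order: J1 → J2 → J3 → J4 → J5 → J6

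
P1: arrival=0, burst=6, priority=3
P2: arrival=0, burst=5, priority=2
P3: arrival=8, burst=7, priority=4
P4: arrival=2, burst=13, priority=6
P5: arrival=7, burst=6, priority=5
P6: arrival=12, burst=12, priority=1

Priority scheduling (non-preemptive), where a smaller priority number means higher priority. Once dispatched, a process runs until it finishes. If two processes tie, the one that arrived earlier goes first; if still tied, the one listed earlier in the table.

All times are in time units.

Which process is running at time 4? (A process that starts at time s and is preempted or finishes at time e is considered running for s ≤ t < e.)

Gantt: | P2 0-5 | P1 5-11 | P3 11-18 | P6 18-30 | P5 30-36 | P4 36-49 |
Completion: P1=11  P2=5  P3=18  P4=49  P5=36  P6=30

P2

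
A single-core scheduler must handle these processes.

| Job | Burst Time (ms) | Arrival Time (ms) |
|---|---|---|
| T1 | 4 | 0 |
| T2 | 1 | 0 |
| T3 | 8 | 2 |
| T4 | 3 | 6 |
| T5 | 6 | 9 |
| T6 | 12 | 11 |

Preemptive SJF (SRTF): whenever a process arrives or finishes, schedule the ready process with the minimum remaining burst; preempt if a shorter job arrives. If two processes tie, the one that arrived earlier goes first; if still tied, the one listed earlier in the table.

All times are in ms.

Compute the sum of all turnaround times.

Gantt: | T2 0-1 | T1 1-5 | T3 5-6 | T4 6-9 | T5 9-15 | T3 15-22 | T6 22-34 |
Completion: T1=5  T2=1  T3=22  T4=9  T5=15  T6=34
Turnaround (C−A): T1=5  T2=1  T3=20  T4=3  T5=6  T6=23
Turnaround = completion − arrival: T1=5, T2=1, T3=20, T4=3, T5=6, T6=23
Total turnaround = 5 + 1 + 20 + 3 + 6 + 23 = 58

58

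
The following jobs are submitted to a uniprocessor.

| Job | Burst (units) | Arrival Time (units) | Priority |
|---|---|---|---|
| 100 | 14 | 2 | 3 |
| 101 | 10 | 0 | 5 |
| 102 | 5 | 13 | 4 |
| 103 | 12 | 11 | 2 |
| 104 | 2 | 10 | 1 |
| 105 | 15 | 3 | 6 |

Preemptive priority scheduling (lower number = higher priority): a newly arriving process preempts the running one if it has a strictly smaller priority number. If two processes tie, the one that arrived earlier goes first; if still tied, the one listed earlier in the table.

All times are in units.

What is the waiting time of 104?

0

Gantt: | 101 0-2 | 100 2-10 | 104 10-12 | 103 12-24 | 100 24-30 | 102 30-35 | 101 35-43 | 105 43-58 |
Completion: 100=30  101=43  102=35  103=24  104=12  105=58
Turnaround (C−A): 100=28  101=43  102=22  103=13  104=2  105=55
Waiting(104) = turnaround − burst = 2 − 2 = 0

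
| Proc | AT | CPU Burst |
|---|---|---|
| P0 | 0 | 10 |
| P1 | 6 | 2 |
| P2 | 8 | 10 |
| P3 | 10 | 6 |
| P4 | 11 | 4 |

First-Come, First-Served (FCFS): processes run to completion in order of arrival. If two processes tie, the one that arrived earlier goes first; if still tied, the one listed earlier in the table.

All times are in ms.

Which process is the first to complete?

P0

Timeline: | P0 0-10 | P1 10-12 | P2 12-22 | P3 22-28 | P4 28-32 |
Completion: P0=10  P1=12  P2=22  P3=28  P4=32
Turnaround (C−A): P0=10  P1=6  P2=14  P3=18  P4=21
Finish order: P0 → P1 → P2 → P3 → P4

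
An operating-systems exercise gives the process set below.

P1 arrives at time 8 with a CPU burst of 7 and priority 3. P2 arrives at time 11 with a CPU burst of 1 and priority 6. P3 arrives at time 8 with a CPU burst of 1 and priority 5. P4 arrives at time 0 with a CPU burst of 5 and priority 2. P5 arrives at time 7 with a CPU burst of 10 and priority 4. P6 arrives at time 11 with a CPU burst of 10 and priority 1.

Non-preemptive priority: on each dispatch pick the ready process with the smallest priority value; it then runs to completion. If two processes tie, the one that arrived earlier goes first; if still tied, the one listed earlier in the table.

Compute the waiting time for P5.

Gantt: | P4 0-5 | idle 5-7 | P5 7-17 | P6 17-27 | P1 27-34 | P3 34-35 | P2 35-36 |
Completion: P1=34  P2=36  P3=35  P4=5  P5=17  P6=27
Turnaround (C−A): P1=26  P2=25  P3=27  P4=5  P5=10  P6=16
Waiting(P5) = turnaround − burst = 10 − 10 = 0

0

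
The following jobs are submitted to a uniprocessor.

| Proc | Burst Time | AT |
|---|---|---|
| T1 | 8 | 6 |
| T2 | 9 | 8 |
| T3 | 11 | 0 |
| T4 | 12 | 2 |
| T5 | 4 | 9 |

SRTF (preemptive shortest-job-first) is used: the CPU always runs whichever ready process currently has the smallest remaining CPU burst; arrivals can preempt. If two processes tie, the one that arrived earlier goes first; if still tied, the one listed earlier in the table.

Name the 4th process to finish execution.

T2

Gantt: | T3 0-11 | T5 11-15 | T1 15-23 | T2 23-32 | T4 32-44 |
Completion: T1=23  T2=32  T3=11  T4=44  T5=15
Turnaround (C−A): T1=17  T2=24  T3=11  T4=42  T5=6
Finish order: T3 → T5 → T1 → T2 → T4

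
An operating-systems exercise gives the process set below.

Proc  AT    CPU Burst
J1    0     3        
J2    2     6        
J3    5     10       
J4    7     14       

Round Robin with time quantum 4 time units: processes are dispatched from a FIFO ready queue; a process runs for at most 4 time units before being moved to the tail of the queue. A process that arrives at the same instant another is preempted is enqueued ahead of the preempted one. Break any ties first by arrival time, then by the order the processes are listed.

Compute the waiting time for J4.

Timeline: | J1 0-3 | J2 3-7 | J3 7-11 | J4 11-15 | J2 15-17 | J3 17-21 | J4 21-25 | J3 25-27 | J4 27-33 |
Completion: J1=3  J2=17  J3=27  J4=33
Turnaround (C−A): J1=3  J2=15  J3=22  J4=26
Waiting(J4) = turnaround − burst = 26 − 14 = 12

12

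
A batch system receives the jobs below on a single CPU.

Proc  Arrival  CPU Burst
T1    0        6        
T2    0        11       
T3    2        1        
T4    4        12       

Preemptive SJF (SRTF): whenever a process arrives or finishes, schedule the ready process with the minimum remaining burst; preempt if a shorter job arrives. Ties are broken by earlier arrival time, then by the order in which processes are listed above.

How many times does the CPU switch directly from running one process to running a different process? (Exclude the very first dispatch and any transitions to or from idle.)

Timeline: | T1 0-2 | T3 2-3 | T1 3-7 | T2 7-18 | T4 18-30 |
Completion: T1=7  T2=18  T3=3  T4=30
Turnaround (C−A): T1=7  T2=18  T3=1  T4=26

4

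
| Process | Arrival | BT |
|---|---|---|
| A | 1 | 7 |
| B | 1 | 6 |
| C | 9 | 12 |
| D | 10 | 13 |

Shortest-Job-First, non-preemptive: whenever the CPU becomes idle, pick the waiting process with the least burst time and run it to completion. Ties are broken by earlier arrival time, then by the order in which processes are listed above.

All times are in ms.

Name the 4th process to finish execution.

D

Schedule: | idle 0-1 | B 1-7 | A 7-14 | C 14-26 | D 26-39 |
Completion: A=14  B=7  C=26  D=39
Finish order: B → A → C → D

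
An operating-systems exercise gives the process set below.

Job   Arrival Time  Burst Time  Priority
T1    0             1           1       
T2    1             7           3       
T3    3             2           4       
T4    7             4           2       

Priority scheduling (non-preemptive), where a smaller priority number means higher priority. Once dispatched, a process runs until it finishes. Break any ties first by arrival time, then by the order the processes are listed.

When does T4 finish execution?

Gantt: | T1 0-1 | T2 1-8 | T4 8-12 | T3 12-14 |
Completion: T1=1  T2=8  T3=14  T4=12

12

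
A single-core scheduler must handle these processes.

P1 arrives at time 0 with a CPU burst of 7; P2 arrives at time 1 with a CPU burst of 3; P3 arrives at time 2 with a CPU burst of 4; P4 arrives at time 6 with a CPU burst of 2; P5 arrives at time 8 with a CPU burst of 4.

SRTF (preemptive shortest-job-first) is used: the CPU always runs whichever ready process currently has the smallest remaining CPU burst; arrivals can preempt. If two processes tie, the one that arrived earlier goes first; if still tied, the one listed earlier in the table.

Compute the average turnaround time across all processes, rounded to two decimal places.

7.80

Timeline: | P1 0-1 | P2 1-4 | P3 4-8 | P4 8-10 | P5 10-14 | P1 14-20 |
Completion: P1=20  P2=4  P3=8  P4=10  P5=14
Turnaround times: P1=20, P2=3, P3=6, P4=4, P5=6
Average turnaround = (20+3+6+4+6) / 5 = 39/5 = 7.80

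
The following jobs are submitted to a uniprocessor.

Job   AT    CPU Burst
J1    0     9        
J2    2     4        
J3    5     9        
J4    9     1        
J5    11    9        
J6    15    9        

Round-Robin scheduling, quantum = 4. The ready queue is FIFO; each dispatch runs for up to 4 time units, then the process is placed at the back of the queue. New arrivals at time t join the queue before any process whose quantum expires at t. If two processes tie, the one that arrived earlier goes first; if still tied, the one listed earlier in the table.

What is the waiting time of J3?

25

Gantt: | J1 0-4 | J2 4-8 | J1 8-12 | J3 12-16 | J4 16-17 | J5 17-21 | J1 21-22 | J6 22-26 | J3 26-30 | J5 30-34 | J6 34-38 | J3 38-39 | J5 39-40 | J6 40-41 |
Completion: J1=22  J2=8  J3=39  J4=17  J5=40  J6=41
Turnaround (C−A): J1=22  J2=6  J3=34  J4=8  J5=29  J6=26
Waiting(J3) = turnaround − burst = 34 − 9 = 25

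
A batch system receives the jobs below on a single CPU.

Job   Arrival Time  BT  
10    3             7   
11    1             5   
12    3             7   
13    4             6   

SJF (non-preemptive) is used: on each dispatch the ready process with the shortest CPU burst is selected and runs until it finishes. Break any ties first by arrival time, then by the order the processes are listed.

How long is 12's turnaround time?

23

Gantt: | idle 0-1 | 11 1-6 | 13 6-12 | 10 12-19 | 12 19-26 |
Completion: 10=19  11=6  12=26  13=12
Turnaround(12) = completion − arrival = 26 − 3 = 23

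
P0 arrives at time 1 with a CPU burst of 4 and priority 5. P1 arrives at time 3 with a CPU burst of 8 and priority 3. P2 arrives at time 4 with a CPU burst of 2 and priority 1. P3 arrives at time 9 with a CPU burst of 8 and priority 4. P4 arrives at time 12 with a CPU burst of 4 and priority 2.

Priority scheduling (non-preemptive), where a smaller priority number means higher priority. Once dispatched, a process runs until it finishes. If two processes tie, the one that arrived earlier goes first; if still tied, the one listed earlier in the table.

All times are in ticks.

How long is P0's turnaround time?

Schedule: | idle 0-1 | P0 1-5 | P2 5-7 | P1 7-15 | P4 15-19 | P3 19-27 |
Completion: P0=5  P1=15  P2=7  P3=27  P4=19
Turnaround (C−A): P0=4  P1=12  P2=3  P3=18  P4=7
Turnaround(P0) = completion − arrival = 5 − 1 = 4

4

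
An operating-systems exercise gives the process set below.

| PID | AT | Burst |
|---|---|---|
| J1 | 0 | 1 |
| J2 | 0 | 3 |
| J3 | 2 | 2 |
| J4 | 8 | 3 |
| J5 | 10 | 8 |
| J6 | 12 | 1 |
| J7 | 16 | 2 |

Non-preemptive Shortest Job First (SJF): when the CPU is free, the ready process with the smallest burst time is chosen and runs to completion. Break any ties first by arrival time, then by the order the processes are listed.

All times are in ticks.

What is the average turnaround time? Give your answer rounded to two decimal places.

Gantt: | J1 0-1 | J2 1-4 | J3 4-6 | idle 6-8 | J4 8-11 | J5 11-19 | J6 19-20 | J7 20-22 |
Completion: J1=1  J2=4  J3=6  J4=11  J5=19  J6=20  J7=22
Turnaround times: J1=1, J2=4, J3=4, J4=3, J5=9, J6=8, J7=6
Average turnaround = (1+4+4+3+9+8+6) / 7 = 35/7 = 5.00

5.00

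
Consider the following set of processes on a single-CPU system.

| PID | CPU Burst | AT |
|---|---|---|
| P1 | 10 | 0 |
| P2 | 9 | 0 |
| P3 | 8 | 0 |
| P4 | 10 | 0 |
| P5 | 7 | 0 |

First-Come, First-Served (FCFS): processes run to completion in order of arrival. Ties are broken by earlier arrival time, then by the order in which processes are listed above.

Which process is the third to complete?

P3

Gantt: | P1 0-10 | P2 10-19 | P3 19-27 | P4 27-37 | P5 37-44 |
Completion: P1=10  P2=19  P3=27  P4=37  P5=44
Finish order: P1 → P2 → P3 → P4 → P5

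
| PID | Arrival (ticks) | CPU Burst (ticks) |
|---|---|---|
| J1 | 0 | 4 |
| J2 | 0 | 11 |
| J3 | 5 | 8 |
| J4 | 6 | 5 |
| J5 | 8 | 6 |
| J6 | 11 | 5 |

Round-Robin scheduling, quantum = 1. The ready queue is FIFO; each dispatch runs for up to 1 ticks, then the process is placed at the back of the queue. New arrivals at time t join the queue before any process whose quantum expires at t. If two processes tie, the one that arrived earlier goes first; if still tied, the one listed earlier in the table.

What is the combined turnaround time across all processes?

153

Schedule: | J1 0-1 | J2 1-2 | J1 2-3 | J2 3-4 | J1 4-5 | J2 5-6 | J3 6-7 | J1 7-8 | J4 8-9 | J2 9-10 | J3 10-11 | J5 11-12 | J4 12-13 | J2 13-14 | J6 14-15 | J3 15-16 | J5 16-17 | J4 17-18 | J2 18-19 | J6 19-20 | J3 20-21 | J5 21-22 | J4 22-23 | J2 23-24 | J6 24-25 | J3 25-26 | J5 26-27 | J4 27-28 | J2 28-29 | J6 29-30 | J3 30-31 | J5 31-32 | J2 32-33 | J6 33-34 | J3 34-35 | J5 35-36 | J2 36-37 | J3 37-38 | J2 38-39 |
Completion: J1=8  J2=39  J3=38  J4=28  J5=36  J6=34
Turnaround (C−A): J1=8  J2=39  J3=33  J4=22  J5=28  J6=23
Turnaround = completion − arrival: J1=8, J2=39, J3=33, J4=22, J5=28, J6=23
Total turnaround = 8 + 39 + 33 + 22 + 28 + 23 = 153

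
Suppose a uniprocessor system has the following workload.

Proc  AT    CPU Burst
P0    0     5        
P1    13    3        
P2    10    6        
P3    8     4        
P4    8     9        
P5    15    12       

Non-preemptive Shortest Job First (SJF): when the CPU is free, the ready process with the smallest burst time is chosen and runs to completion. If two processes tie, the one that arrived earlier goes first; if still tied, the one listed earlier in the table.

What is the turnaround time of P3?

4

Schedule: | P0 0-5 | idle 5-8 | P3 8-12 | P2 12-18 | P1 18-21 | P4 21-30 | P5 30-42 |
Completion: P0=5  P1=21  P2=18  P3=12  P4=30  P5=42
Turnaround (C−A): P0=5  P1=8  P2=8  P3=4  P4=22  P5=27
Turnaround(P3) = completion − arrival = 12 − 8 = 4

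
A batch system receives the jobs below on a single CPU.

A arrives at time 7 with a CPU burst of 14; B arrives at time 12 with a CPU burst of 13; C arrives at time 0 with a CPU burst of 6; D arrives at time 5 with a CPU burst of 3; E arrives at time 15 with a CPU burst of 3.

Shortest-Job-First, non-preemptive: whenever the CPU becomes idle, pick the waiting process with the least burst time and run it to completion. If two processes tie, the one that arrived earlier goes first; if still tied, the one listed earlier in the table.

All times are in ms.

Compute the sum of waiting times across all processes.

25

Schedule: | C 0-6 | D 6-9 | A 9-23 | E 23-26 | B 26-39 |
Completion: A=23  B=39  C=6  D=9  E=26
Turnaround (C−A): A=16  B=27  C=6  D=4  E=11
Waiting = turnaround − burst: A=2, B=14, C=0, D=1, E=8
Total waiting = 2 + 14 + 0 + 1 + 8 = 25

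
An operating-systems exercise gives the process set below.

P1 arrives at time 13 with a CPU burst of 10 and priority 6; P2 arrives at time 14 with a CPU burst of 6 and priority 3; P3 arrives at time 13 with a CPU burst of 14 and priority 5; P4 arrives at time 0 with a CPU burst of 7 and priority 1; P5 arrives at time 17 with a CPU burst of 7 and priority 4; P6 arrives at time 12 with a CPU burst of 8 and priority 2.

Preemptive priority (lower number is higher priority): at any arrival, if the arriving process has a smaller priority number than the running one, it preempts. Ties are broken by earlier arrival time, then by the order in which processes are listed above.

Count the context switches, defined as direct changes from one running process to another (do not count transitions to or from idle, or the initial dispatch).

4

Gantt: | P4 0-7 | idle 7-12 | P6 12-20 | P2 20-26 | P5 26-33 | P3 33-47 | P1 47-57 |
Completion: P1=57  P2=26  P3=47  P4=7  P5=33  P6=20
Turnaround (C−A): P1=44  P2=12  P3=34  P4=7  P5=16  P6=8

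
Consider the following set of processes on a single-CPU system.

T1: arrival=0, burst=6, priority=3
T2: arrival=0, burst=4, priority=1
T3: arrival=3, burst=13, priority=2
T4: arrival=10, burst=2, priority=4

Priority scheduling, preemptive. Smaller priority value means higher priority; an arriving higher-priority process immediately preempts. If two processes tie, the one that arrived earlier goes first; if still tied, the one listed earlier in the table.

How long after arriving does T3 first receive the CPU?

Gantt: | T2 0-4 | T3 4-17 | T1 17-23 | T4 23-25 |
Completion: T1=23  T2=4  T3=17  T4=25
Response(T3) = first start − arrival = 4 − 3 = 1

1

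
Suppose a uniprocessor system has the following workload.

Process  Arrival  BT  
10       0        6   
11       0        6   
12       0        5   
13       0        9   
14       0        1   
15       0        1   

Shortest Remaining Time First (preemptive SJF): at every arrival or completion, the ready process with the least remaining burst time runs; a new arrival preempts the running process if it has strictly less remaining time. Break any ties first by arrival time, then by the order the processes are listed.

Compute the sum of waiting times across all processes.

42

Gantt: | 14 0-1 | 15 1-2 | 12 2-7 | 10 7-13 | 11 13-19 | 13 19-28 |
Completion: 10=13  11=19  12=7  13=28  14=1  15=2
Turnaround (C−A): 10=13  11=19  12=7  13=28  14=1  15=2
Waiting = turnaround − burst: 10=7, 11=13, 12=2, 13=19, 14=0, 15=1
Total waiting = 7 + 13 + 2 + 19 + 0 + 1 = 42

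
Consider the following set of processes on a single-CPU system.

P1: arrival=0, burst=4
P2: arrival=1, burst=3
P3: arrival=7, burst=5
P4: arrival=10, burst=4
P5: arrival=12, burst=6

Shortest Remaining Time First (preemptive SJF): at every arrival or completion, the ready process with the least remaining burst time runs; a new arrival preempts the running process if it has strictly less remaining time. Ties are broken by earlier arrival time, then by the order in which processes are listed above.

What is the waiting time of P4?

Schedule: | P1 0-4 | P2 4-7 | P3 7-12 | P4 12-16 | P5 16-22 |
Completion: P1=4  P2=7  P3=12  P4=16  P5=22
Waiting(P4) = turnaround − burst = 6 − 4 = 2

2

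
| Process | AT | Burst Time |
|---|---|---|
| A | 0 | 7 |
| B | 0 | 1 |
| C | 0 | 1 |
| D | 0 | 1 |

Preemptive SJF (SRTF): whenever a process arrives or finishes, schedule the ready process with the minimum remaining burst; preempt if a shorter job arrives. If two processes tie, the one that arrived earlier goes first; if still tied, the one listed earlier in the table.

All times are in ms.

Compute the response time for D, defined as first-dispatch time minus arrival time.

Schedule: | B 0-1 | C 1-2 | D 2-3 | A 3-10 |
Completion: A=10  B=1  C=2  D=3
Turnaround (C−A): A=10  B=1  C=2  D=3
Response(D) = first start − arrival = 2 − 0 = 2

2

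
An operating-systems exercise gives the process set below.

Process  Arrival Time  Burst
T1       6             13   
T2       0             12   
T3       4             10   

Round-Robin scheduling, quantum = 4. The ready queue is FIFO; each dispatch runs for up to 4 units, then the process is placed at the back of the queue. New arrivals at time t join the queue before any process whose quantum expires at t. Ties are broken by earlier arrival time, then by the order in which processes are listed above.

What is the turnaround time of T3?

26

Schedule: | T2 0-4 | T3 4-8 | T2 8-12 | T1 12-16 | T3 16-20 | T2 20-24 | T1 24-28 | T3 28-30 | T1 30-35 |
Completion: T1=35  T2=24  T3=30
Turnaround (C−A): T1=29  T2=24  T3=26
Turnaround(T3) = completion − arrival = 30 − 4 = 26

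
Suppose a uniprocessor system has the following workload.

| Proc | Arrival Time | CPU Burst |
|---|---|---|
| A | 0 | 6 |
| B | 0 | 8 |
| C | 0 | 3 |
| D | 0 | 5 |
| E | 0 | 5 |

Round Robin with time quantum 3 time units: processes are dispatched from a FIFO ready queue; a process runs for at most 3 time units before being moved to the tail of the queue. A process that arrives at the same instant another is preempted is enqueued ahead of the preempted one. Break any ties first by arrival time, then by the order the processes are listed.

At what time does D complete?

Timeline: | A 0-3 | B 3-6 | C 6-9 | D 9-12 | E 12-15 | A 15-18 | B 18-21 | D 21-23 | E 23-25 | B 25-27 |
Completion: A=18  B=27  C=9  D=23  E=25
Turnaround (C−A): A=18  B=27  C=9  D=23  E=25

23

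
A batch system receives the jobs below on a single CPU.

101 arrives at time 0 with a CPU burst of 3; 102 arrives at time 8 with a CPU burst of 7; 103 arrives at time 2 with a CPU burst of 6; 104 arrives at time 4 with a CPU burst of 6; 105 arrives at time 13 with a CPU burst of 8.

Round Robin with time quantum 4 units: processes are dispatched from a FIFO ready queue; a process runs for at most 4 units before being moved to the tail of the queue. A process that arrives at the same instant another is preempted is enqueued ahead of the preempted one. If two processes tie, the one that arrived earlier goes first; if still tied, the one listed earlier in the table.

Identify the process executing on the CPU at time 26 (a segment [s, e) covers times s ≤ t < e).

105

Schedule: | 101 0-3 | 103 3-7 | 104 7-11 | 103 11-13 | 102 13-17 | 104 17-19 | 105 19-23 | 102 23-26 | 105 26-30 |
Completion: 101=3  102=26  103=13  104=19  105=30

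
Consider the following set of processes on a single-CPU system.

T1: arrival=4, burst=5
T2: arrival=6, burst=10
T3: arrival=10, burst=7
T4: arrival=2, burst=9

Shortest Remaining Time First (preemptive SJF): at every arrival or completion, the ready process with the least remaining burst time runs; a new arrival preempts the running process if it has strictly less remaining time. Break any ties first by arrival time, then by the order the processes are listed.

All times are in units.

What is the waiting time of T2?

17

Gantt: | idle 0-2 | T4 2-4 | T1 4-9 | T4 9-16 | T3 16-23 | T2 23-33 |
Completion: T1=9  T2=33  T3=23  T4=16
Turnaround (C−A): T1=5  T2=27  T3=13  T4=14
Waiting(T2) = turnaround − burst = 27 − 10 = 17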